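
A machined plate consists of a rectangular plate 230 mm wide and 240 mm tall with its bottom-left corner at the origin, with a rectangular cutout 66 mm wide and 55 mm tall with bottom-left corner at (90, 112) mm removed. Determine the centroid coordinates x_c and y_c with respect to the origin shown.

x_c = 114.44 mm, y_c = 118.63 mm

Part | A | x̄ᵢ | ȳᵢ | A·x̄ᵢ | A·ȳᵢ
plate | 55200.00 | 115.00 | 120.00 | 6348000.00 | 6624000.00
hole | -3630.00 | 123.00 | 139.50 | -446490.00 | -506385.00
Σ | 51570.00 |  |  | 5901510.00 | 6117615.00
x_c = 5901510.00 / 51570.00 = 114.44 mm
y_c = 6117615.00 / 51570.00 = 118.63 mm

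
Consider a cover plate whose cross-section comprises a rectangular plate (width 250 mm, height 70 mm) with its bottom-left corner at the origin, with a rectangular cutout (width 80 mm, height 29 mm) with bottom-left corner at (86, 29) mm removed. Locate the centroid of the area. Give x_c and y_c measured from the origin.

x_c = 124.85 mm, y_c = 33.70 mm

plate: A = 250 × 70 = 17500.00, centroid at (125.00, 35.00).
hole: A = −(80 × 29) = -2320.00, centroid at (126.00, 43.50).
ΣA = 15180.00 mm²
ΣAx_c = (17500.00)(125.00) + (-2320.00)(126.00) = 1895180.00 mm³
ΣAy_c = (17500.00)(35.00) + (-2320.00)(43.50) = 511580.00 mm³
x_c = 1895180.00 / 15180.00 = 124.85 mm
y_c = 511580.00 / 15180.00 = 33.70 mm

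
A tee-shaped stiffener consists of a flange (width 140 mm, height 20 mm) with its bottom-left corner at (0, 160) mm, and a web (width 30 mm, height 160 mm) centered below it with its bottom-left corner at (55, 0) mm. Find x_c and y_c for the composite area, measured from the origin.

x_c = 70.00 mm, y_c = 113.16 mm

web: A = 30 × 160 = 4800.00, centroid at (70.00, 80.00).
flange: A = 140 × 20 = 2800.00, centroid at (70.00, 170.00).
ΣA = 7600.00 mm², ΣAx_c = 532000.00 mm³, ΣAy_c = 860000.00 mm³.
x_c = 532000.00/7600.00 = 70.00 mm; y_c = 860000.00/7600.00 = 113.16 mm.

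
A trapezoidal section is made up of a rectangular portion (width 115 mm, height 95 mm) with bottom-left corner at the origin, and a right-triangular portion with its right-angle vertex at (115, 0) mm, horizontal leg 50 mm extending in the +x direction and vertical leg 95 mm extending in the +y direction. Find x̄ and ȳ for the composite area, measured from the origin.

x̄ = 70.74 mm, ȳ = 44.67 mm

rectangular portion: A = 115 × 95 = 10925.00, centroid at (57.50, 47.50).
triangular portion: A = ½·50·95 = 2375.00, centroid at (131.67, 31.67).
ΣA = 13300.00 mm², ΣAx̄ = 940895.83 mm³, ΣAȳ = 594145.83 mm³.
x̄ = 940895.83/13300.00 = 70.74 mm; ȳ = 594145.83/13300.00 = 44.67 mm.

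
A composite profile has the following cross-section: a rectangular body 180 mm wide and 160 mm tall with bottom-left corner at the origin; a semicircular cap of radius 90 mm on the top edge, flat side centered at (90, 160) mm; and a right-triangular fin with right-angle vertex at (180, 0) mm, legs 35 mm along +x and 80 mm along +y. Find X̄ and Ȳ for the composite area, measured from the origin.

rectangular body: A = 180 × 160 = 28800.00, centroid at (90.00, 80.00).
semicircular top: A = ½π·90² = 12723.45, centroid at (90.00, 198.20).
triangular fin: A = ½·35·80 = 1400.00, centroid at (191.67, 26.67).
ΣA = 42923.45 mm², ΣAX̄ = 4005443.86 mm³, ΣAȲ = 4863085.37 mm³.
X̄ = 4005443.86/42923.45 = 93.32 mm; Ȳ = 4863085.37/42923.45 = 113.30 mm.

X̄ = 93.32 mm, Ȳ = 113.30 mm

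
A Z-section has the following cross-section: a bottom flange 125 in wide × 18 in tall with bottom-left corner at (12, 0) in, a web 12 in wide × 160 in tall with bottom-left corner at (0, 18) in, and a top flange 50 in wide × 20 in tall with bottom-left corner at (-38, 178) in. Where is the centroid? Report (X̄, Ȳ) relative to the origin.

X̄ = 32.14 in, Ȳ = 76.68 in

bottom flange: A = 125 × 18 = 2250.00, centroid at (74.50, 9.00).
web: A = 12 × 160 = 1920.00, centroid at (6.00, 98.00).
top flange: A = 50 × 20 = 1000.00, centroid at (-13.00, 188.00).
ΣA = 5170.00 in²
ΣAX̄ = (2250.00)(74.50) + (1920.00)(6.00) + (1000.00)(-13.00) = 166145.00 in³
ΣAȲ = (2250.00)(9.00) + (1920.00)(98.00) + (1000.00)(188.00) = 396410.00 in³
X̄ = 166145.00 / 5170.00 = 32.14 in
Ȳ = 396410.00 / 5170.00 = 76.68 in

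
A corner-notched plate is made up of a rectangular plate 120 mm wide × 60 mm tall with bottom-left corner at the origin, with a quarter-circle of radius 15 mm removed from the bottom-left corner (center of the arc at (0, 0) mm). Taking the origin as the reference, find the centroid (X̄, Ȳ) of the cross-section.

X̄ = 61.35 mm, Ȳ = 30.59 mm

Part | A | x̄ᵢ | ȳᵢ | A·x̄ᵢ | A·ȳᵢ
plate | 7200.00 | 60.00 | 30.00 | 432000.00 | 216000.00
removed quarter-circle | -176.71 | 6.37 | 6.37 | -1125.00 | -1125.00
Σ | 7023.29 |  |  | 430875.00 | 214875.00
X̄ = 430875.00 / 7023.29 = 61.35 mm
Ȳ = 214875.00 / 7023.29 = 30.59 mm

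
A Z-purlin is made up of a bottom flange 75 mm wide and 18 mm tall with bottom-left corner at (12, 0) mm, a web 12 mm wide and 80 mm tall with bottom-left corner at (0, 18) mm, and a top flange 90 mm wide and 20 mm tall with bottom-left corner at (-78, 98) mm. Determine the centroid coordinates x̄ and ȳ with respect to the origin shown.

bottom flange: A = 75 × 18 = 1350.00, centroid at (49.50, 9.00).
web: A = 12 × 80 = 960.00, centroid at (6.00, 58.00).
top flange: A = 90 × 20 = 1800.00, centroid at (-33.00, 108.00).
ΣA = 4110.00 mm²
ΣAx̄ = (1350.00)(49.50) + (960.00)(6.00) + (1800.00)(-33.00) = 13185.00 mm³
ΣAȳ = (1350.00)(9.00) + (960.00)(58.00) + (1800.00)(108.00) = 262230.00 mm³
x̄ = 13185.00 / 4110.00 = 3.21 mm
ȳ = 262230.00 / 4110.00 = 63.80 mm

x̄ = 3.21 mm, ȳ = 63.80 mm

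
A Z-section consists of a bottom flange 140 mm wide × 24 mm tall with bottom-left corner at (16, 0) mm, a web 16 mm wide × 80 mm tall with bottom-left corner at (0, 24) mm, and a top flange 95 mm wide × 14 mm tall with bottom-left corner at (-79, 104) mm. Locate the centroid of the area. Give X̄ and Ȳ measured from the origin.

bottom flange: A = 140 × 24 = 3360.00, centroid at (86.00, 12.00).
web: A = 16 × 80 = 1280.00, centroid at (8.00, 64.00).
top flange: A = 95 × 14 = 1330.00, centroid at (-31.50, 111.00).
ΣA = 5970.00 mm²
ΣAX̄ = (3360.00)(86.00) + (1280.00)(8.00) + (1330.00)(-31.50) = 257305.00 mm³
ΣAȲ = (3360.00)(12.00) + (1280.00)(64.00) + (1330.00)(111.00) = 269870.00 mm³
X̄ = 257305.00 / 5970.00 = 43.10 mm
Ȳ = 269870.00 / 5970.00 = 45.20 mm

X̄ = 43.10 mm, Ȳ = 45.20 mm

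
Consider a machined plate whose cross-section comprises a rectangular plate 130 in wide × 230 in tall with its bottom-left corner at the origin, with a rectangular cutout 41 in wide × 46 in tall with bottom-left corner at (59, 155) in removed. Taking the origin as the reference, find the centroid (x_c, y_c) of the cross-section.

plate: A = 130 × 230 = 29900.00, centroid at (65.00, 115.00).
hole: A = −(41 × 46) = -1886.00, centroid at (79.50, 178.00).
ΣA = 28014.00 in²
ΣAx_c = (29900.00)(65.00) + (-1886.00)(79.50) = 1793563.00 in³
ΣAy_c = (29900.00)(115.00) + (-1886.00)(178.00) = 3102792.00 in³
x_c = 1793563.00 / 28014.00 = 64.02 in
y_c = 3102792.00 / 28014.00 = 110.76 in

x_c = 64.02 in, y_c = 110.76 in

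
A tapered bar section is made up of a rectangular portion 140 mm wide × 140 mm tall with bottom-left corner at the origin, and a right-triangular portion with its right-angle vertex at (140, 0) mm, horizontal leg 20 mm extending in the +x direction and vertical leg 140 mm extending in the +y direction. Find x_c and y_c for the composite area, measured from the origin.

x_c = 75.11 mm, y_c = 68.44 mm

rectangular portion: A = 140 × 140 = 19600.00, centroid at (70.00, 70.00).
triangular portion: A = ½·20·140 = 1400.00, centroid at (146.67, 46.67).
ΣA = 21000.00 mm², ΣAx_c = 1577333.33 mm³, ΣAy_c = 1437333.33 mm³.
x_c = 1577333.33/21000.00 = 75.11 mm; y_c = 1437333.33/21000.00 = 68.44 mm.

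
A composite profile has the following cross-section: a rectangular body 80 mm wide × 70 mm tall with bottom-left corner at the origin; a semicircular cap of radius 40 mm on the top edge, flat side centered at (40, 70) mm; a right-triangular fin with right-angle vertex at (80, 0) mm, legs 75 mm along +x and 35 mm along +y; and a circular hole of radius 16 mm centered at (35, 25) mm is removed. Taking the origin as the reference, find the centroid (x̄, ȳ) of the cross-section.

x̄ = 50.36 mm, ȳ = 47.53 mm

rectangular body: A = 80 × 70 = 5600.00, centroid at (40.00, 35.00).
semicircular top: A = ½π·40² = 2513.27, centroid at (40.00, 86.98).
triangular fin: A = ½·75·35 = 1312.50, centroid at (105.00, 11.67).
hole: A = −π·16² = -804.25, centroid at (35.00, 25.00).
ΣA = 8621.53 mm², ΣAx̄ = 434194.79 mm³, ΣAȳ = 409802.16 mm³.
x̄ = 434194.79/8621.53 = 50.36 mm; ȳ = 409802.16/8621.53 = 47.53 mm.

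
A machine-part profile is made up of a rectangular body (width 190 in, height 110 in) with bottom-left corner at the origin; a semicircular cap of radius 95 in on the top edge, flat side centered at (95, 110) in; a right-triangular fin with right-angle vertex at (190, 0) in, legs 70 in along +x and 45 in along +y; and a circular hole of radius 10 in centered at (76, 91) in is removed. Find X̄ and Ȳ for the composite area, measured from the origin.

Part | A | x̄ᵢ | ȳᵢ | A·x̄ᵢ | A·ȳᵢ
rectangular body | 20900.00 | 95.00 | 55.00 | 1985500.00 | 1149500.00
semicircular top | 14176.44 | 95.00 | 150.32 | 1346761.50 | 2130991.39
triangular fin | 1575.00 | 213.33 | 15.00 | 336000.00 | 23625.00
hole | -314.16 | 76.00 | 91.00 | -23876.10 | -28588.49
Σ | 36337.28 |  |  | 3644385.40 | 3275527.89
X̄ = 3644385.40 / 36337.28 = 100.29 in
Ȳ = 3275527.89 / 36337.28 = 90.14 in

X̄ = 100.29 in, Ȳ = 90.14 in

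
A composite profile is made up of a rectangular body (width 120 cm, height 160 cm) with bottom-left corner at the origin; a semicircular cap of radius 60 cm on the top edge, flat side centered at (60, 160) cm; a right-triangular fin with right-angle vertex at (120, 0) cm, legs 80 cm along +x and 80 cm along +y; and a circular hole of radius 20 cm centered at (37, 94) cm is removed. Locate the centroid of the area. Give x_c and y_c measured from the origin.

x_c = 71.43 cm, y_c = 95.23 cm

Part | A | x̄ᵢ | ȳᵢ | A·x̄ᵢ | A·ȳᵢ
rectangular body | 19200.00 | 60.00 | 80.00 | 1152000.00 | 1536000.00
semicircular top | 5654.87 | 60.00 | 185.46 | 339292.01 | 1048778.68
triangular fin | 3200.00 | 146.67 | 26.67 | 469333.33 | 85333.33
hole | -1256.64 | 37.00 | 94.00 | -46495.57 | -118123.88
Σ | 26798.23 |  |  | 1914129.77 | 2551988.13
x_c = 1914129.77 / 26798.23 = 71.43 cm
y_c = 2551988.13 / 26798.23 = 95.23 cm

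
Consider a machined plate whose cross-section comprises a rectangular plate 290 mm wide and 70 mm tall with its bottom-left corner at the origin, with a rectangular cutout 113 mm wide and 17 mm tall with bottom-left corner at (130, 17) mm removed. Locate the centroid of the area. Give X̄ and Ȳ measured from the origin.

Part | A | x̄ᵢ | ȳᵢ | A·x̄ᵢ | A·ȳᵢ
plate | 20300.00 | 145.00 | 35.00 | 2943500.00 | 710500.00
hole | -1921.00 | 186.50 | 25.50 | -358266.50 | -48985.50
Σ | 18379.00 |  |  | 2585233.50 | 661514.50
X̄ = 2585233.50 / 18379.00 = 140.66 mm
Ȳ = 661514.50 / 18379.00 = 35.99 mm

X̄ = 140.66 mm, Ȳ = 35.99 mm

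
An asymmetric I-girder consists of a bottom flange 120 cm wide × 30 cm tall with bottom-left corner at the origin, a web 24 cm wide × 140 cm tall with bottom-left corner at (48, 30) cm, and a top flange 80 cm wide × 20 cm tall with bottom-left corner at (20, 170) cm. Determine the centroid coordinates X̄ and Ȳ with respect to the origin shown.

bottom flange: A = 120 × 30 = 3600.00, centroid at (60.00, 15.00).
web: A = 24 × 140 = 3360.00, centroid at (60.00, 100.00).
top flange: A = 80 × 20 = 1600.00, centroid at (60.00, 180.00).
ΣA = 8560.00 cm², ΣAX̄ = 513600.00 cm³, ΣAȲ = 678000.00 cm³.
X̄ = 513600.00/8560.00 = 60.00 cm; Ȳ = 678000.00/8560.00 = 79.21 cm.

X̄ = 60.00 cm, Ȳ = 79.21 cm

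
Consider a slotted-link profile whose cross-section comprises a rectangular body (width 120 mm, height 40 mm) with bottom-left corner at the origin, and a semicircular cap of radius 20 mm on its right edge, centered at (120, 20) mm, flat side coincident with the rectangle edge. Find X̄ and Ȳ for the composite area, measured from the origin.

X̄ = 67.93 mm, Ȳ = 20.00 mm

rectangular body: A = 120 × 40 = 4800.00, centroid at (60.00, 20.00).
semicircular end: A = ½π·20² = 628.32, centroid at (128.49, 20.00).
ΣA = 5428.32 mm², ΣAX̄ = 368731.56 mm³, ΣAȲ = 108566.37 mm³.
X̄ = 368731.56/5428.32 = 67.93 mm; Ȳ = 108566.37/5428.32 = 20.00 mm.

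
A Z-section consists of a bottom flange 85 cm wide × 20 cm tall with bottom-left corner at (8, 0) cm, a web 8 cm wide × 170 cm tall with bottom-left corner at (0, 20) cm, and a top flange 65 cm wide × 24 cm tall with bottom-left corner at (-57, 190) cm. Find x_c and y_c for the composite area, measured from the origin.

Part | A | x̄ᵢ | ȳᵢ | A·x̄ᵢ | A·ȳᵢ
bottom flange | 1700.00 | 50.50 | 10.00 | 85850.00 | 17000.00
web | 1360.00 | 4.00 | 105.00 | 5440.00 | 142800.00
top flange | 1560.00 | -24.50 | 202.00 | -38220.00 | 315120.00
Σ | 4620.00 |  |  | 53070.00 | 474920.00
x_c = 53070.00 / 4620.00 = 11.49 cm
y_c = 474920.00 / 4620.00 = 102.80 cm

x_c = 11.49 cm, y_c = 102.80 cm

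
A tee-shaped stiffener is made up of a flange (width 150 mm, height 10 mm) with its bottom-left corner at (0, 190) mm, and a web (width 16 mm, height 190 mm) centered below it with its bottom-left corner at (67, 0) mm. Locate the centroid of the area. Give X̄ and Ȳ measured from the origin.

X̄ = 75.00 mm, Ȳ = 128.04 mm

web: A = 16 × 190 = 3040.00, centroid at (75.00, 95.00).
flange: A = 150 × 10 = 1500.00, centroid at (75.00, 195.00).
ΣA = 4540.00 mm²
ΣAX̄ = (3040.00)(75.00) + (1500.00)(75.00) = 340500.00 mm³
ΣAȲ = (3040.00)(95.00) + (1500.00)(195.00) = 581300.00 mm³
X̄ = 340500.00 / 4540.00 = 75.00 mm
Ȳ = 581300.00 / 4540.00 = 128.04 mm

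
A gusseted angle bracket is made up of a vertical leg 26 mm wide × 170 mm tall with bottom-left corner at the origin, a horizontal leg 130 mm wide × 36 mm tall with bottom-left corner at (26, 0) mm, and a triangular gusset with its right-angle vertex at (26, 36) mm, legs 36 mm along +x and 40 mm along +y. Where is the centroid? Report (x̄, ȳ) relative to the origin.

x̄ = 52.01 mm, ȳ = 50.45 mm

Part | A | x̄ᵢ | ȳᵢ | A·x̄ᵢ | A·ȳᵢ
vertical leg | 4420.00 | 13.00 | 85.00 | 57460.00 | 375700.00
horizontal leg | 4680.00 | 91.00 | 18.00 | 425880.00 | 84240.00
gusset | 720.00 | 38.00 | 49.33 | 27360.00 | 35520.00
Σ | 9820.00 |  |  | 510700.00 | 495460.00
x̄ = 510700.00 / 9820.00 = 52.01 mm
ȳ = 495460.00 / 9820.00 = 50.45 mm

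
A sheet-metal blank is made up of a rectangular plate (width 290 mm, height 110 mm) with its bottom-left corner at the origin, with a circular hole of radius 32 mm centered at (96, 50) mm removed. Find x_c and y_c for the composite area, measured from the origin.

Part | A | x̄ᵢ | ȳᵢ | A·x̄ᵢ | A·ȳᵢ
plate | 31900.00 | 145.00 | 55.00 | 4625500.00 | 1754500.00
hole | -3216.99 | 96.00 | 50.00 | -308831.12 | -160849.54
Σ | 28683.01 |  |  | 4316668.88 | 1593650.46
x_c = 4316668.88 / 28683.01 = 150.50 mm
y_c = 1593650.46 / 28683.01 = 55.56 mm

x_c = 150.50 mm, y_c = 55.56 mm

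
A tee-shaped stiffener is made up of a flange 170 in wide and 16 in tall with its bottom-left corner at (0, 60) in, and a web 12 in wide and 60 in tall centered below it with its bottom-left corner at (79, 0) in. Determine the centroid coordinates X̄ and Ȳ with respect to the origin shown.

X̄ = 85.00 in, Ȳ = 60.05 in

web: A = 12 × 60 = 720.00, centroid at (85.00, 30.00).
flange: A = 170 × 16 = 2720.00, centroid at (85.00, 68.00).
ΣA = 3440.00 in², ΣAX̄ = 292400.00 in³, ΣAȲ = 206560.00 in³.
X̄ = 292400.00/3440.00 = 85.00 in; Ȳ = 206560.00/3440.00 = 60.05 in.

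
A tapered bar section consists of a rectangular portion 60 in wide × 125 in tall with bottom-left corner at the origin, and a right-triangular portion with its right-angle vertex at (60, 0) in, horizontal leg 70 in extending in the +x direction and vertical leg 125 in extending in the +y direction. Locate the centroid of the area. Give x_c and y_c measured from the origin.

x_c = 49.65 in, y_c = 54.82 in

rectangular portion: A = 60 × 125 = 7500.00, centroid at (30.00, 62.50).
triangular portion: A = ½·70·125 = 4375.00, centroid at (83.33, 41.67).
ΣA = 11875.00 in²
ΣAx_c = (7500.00)(30.00) + (4375.00)(83.33) = 589583.33 in³
ΣAy_c = (7500.00)(62.50) + (4375.00)(41.67) = 651041.67 in³
x_c = 589583.33 / 11875.00 = 49.65 in
y_c = 651041.67 / 11875.00 = 54.82 in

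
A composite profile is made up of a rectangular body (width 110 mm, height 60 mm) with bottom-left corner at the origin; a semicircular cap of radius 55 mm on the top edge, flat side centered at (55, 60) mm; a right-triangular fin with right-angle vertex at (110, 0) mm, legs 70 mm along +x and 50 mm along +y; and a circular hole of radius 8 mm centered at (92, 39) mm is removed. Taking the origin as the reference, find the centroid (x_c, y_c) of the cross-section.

Part | A | x̄ᵢ | ȳᵢ | A·x̄ᵢ | A·ȳᵢ
rectangular body | 6600.00 | 55.00 | 30.00 | 363000.00 | 198000.00
semicircular top | 4751.66 | 55.00 | 83.34 | 261341.24 | 396016.20
triangular fin | 1750.00 | 133.33 | 16.67 | 233333.33 | 29166.67
hole | -201.06 | 92.00 | 39.00 | -18497.70 | -7841.42
Σ | 12900.60 |  |  | 839176.87 | 615341.45
x_c = 839176.87 / 12900.60 = 65.05 mm
y_c = 615341.45 / 12900.60 = 47.70 mm

x_c = 65.05 mm, y_c = 47.70 mm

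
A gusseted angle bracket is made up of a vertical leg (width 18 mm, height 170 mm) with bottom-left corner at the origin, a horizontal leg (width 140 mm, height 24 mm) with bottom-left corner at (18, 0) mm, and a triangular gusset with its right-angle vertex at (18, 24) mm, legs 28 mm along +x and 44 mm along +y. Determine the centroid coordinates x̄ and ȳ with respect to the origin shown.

x̄ = 48.33 mm, ȳ = 46.08 mm

vertical leg: A = 18 × 170 = 3060.00, centroid at (9.00, 85.00).
horizontal leg: A = 140 × 24 = 3360.00, centroid at (88.00, 12.00).
gusset: A = ½·28·44 = 616.00, centroid at (27.33, 38.67).
ΣA = 7036.00 mm²
ΣAx̄ = (3060.00)(9.00) + (3360.00)(88.00) + (616.00)(27.33) = 340057.33 mm³
ΣAȳ = (3060.00)(85.00) + (3360.00)(12.00) + (616.00)(38.67) = 324238.67 mm³
x̄ = 340057.33 / 7036.00 = 48.33 mm
ȳ = 324238.67 / 7036.00 = 46.08 mm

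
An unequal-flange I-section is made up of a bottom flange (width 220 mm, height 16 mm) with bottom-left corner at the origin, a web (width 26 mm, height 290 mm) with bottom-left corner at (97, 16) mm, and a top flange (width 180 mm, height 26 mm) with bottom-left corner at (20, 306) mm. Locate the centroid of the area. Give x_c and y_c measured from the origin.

x_c = 110.00 mm, y_c = 173.76 mm

bottom flange: A = 220 × 16 = 3520.00, centroid at (110.00, 8.00).
web: A = 26 × 290 = 7540.00, centroid at (110.00, 161.00).
top flange: A = 180 × 26 = 4680.00, centroid at (110.00, 319.00).
ΣA = 15740.00 mm², ΣAx_c = 1731400.00 mm³, ΣAy_c = 2735020.00 mm³.
x_c = 1731400.00/15740.00 = 110.00 mm; y_c = 2735020.00/15740.00 = 173.76 mm.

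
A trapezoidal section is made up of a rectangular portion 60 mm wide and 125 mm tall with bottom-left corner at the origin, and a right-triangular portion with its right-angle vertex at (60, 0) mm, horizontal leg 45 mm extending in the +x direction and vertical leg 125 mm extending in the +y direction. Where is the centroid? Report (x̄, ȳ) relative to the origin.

rectangular portion: A = 60 × 125 = 7500.00, centroid at (30.00, 62.50).
triangular portion: A = ½·45·125 = 2812.50, centroid at (75.00, 41.67).
ΣA = 10312.50 mm², ΣAx̄ = 435937.50 mm³, ΣAȳ = 585937.50 mm³.
x̄ = 435937.50/10312.50 = 42.27 mm; ȳ = 585937.50/10312.50 = 56.82 mm.

x̄ = 42.27 mm, ȳ = 56.82 mm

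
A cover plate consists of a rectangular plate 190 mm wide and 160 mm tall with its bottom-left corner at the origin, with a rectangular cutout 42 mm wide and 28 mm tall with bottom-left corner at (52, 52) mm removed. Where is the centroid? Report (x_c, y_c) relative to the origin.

plate: A = 190 × 160 = 30400.00, centroid at (95.00, 80.00).
hole: A = −(42 × 28) = -1176.00, centroid at (73.00, 66.00).
ΣA = 29224.00 mm²
ΣAx_c = (30400.00)(95.00) + (-1176.00)(73.00) = 2802152.00 mm³
ΣAy_c = (30400.00)(80.00) + (-1176.00)(66.00) = 2354384.00 mm³
x_c = 2802152.00 / 29224.00 = 95.89 mm
y_c = 2354384.00 / 29224.00 = 80.56 mm

x_c = 95.89 mm, y_c = 80.56 mm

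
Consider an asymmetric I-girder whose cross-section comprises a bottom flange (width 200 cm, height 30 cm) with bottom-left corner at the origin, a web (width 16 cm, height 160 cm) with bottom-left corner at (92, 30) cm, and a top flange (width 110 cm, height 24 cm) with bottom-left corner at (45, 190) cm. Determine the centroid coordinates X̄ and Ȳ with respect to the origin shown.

X̄ = 100.00 cm, Ȳ = 80.79 cm

bottom flange: A = 200 × 30 = 6000.00, centroid at (100.00, 15.00).
web: A = 16 × 160 = 2560.00, centroid at (100.00, 110.00).
top flange: A = 110 × 24 = 2640.00, centroid at (100.00, 202.00).
ΣA = 11200.00 cm²
ΣAX̄ = (6000.00)(100.00) + (2560.00)(100.00) + (2640.00)(100.00) = 1120000.00 cm³
ΣAȲ = (6000.00)(15.00) + (2560.00)(110.00) + (2640.00)(202.00) = 904880.00 cm³
X̄ = 1120000.00 / 11200.00 = 100.00 cm
Ȳ = 904880.00 / 11200.00 = 80.79 cm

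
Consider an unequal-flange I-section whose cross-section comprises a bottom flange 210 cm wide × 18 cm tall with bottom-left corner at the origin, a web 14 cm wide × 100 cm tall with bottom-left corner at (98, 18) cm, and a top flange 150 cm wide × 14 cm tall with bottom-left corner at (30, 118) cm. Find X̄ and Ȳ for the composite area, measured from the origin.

X̄ = 105.00 cm, Ȳ = 53.81 cm

bottom flange: A = 210 × 18 = 3780.00, centroid at (105.00, 9.00).
web: A = 14 × 100 = 1400.00, centroid at (105.00, 68.00).
top flange: A = 150 × 14 = 2100.00, centroid at (105.00, 125.00).
ΣA = 7280.00 cm²
ΣAX̄ = (3780.00)(105.00) + (1400.00)(105.00) + (2100.00)(105.00) = 764400.00 cm³
ΣAȲ = (3780.00)(9.00) + (1400.00)(68.00) + (2100.00)(125.00) = 391720.00 cm³
X̄ = 764400.00 / 7280.00 = 105.00 cm
Ȳ = 391720.00 / 7280.00 = 53.81 cm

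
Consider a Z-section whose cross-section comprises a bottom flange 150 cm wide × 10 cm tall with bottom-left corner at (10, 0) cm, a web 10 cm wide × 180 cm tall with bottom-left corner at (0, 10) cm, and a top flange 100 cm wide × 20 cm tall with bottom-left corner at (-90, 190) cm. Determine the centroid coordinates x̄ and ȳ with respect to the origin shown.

bottom flange: A = 150 × 10 = 1500.00, centroid at (85.00, 5.00).
web: A = 10 × 180 = 1800.00, centroid at (5.00, 100.00).
top flange: A = 100 × 20 = 2000.00, centroid at (-40.00, 200.00).
ΣA = 5300.00 cm², ΣAx̄ = 56500.00 cm³, ΣAȳ = 587500.00 cm³.
x̄ = 56500.00/5300.00 = 10.66 cm; ȳ = 587500.00/5300.00 = 110.85 cm.

x̄ = 10.66 cm, ȳ = 110.85 cm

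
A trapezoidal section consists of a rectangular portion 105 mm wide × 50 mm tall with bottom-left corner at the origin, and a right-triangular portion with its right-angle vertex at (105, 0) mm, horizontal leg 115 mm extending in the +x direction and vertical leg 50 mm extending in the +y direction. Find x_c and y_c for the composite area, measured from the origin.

x_c = 84.64 mm, y_c = 22.05 mm

Part | A | x̄ᵢ | ȳᵢ | A·x̄ᵢ | A·ȳᵢ
rectangular portion | 5250.00 | 52.50 | 25.00 | 275625.00 | 131250.00
triangular portion | 2875.00 | 143.33 | 16.67 | 412083.33 | 47916.67
Σ | 8125.00 |  |  | 687708.33 | 179166.67
x_c = 687708.33 / 8125.00 = 84.64 mm
y_c = 179166.67 / 8125.00 = 22.05 mm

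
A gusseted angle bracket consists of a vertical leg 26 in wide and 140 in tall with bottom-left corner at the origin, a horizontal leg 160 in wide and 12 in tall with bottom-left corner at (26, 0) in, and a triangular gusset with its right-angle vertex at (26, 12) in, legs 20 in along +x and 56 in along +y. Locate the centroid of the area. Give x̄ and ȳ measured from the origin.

x̄ = 43.98 in, ȳ = 46.32 in

vertical leg: A = 26 × 140 = 3640.00, centroid at (13.00, 70.00).
horizontal leg: A = 160 × 12 = 1920.00, centroid at (106.00, 6.00).
gusset: A = ½·20·56 = 560.00, centroid at (32.67, 30.67).
ΣA = 6120.00 in², ΣAx̄ = 269133.33 in³, ΣAȳ = 283493.33 in³.
x̄ = 269133.33/6120.00 = 43.98 in; ȳ = 283493.33/6120.00 = 46.32 in.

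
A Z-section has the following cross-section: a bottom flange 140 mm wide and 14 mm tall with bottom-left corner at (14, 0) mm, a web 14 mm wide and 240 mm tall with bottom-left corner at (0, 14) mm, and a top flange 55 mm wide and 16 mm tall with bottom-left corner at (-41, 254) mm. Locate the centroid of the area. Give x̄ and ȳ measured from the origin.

bottom flange: A = 140 × 14 = 1960.00, centroid at (84.00, 7.00).
web: A = 14 × 240 = 3360.00, centroid at (7.00, 134.00).
top flange: A = 55 × 16 = 880.00, centroid at (-13.50, 262.00).
ΣA = 6200.00 mm², ΣAx̄ = 176280.00 mm³, ΣAȳ = 694520.00 mm³.
x̄ = 176280.00/6200.00 = 28.43 mm; ȳ = 694520.00/6200.00 = 112.02 mm.

x̄ = 28.43 mm, ȳ = 112.02 mm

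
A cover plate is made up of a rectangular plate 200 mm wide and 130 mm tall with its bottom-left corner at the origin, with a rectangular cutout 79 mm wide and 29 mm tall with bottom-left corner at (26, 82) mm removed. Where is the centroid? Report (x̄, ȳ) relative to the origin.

x̄ = 103.33 mm, ȳ = 61.96 mm

plate: A = 200 × 130 = 26000.00, centroid at (100.00, 65.00).
hole: A = −(79 × 29) = -2291.00, centroid at (65.50, 96.50).
ΣA = 23709.00 mm², ΣAx̄ = 2449939.50 mm³, ΣAȳ = 1468918.50 mm³.
x̄ = 2449939.50/23709.00 = 103.33 mm; ȳ = 1468918.50/23709.00 = 61.96 mm.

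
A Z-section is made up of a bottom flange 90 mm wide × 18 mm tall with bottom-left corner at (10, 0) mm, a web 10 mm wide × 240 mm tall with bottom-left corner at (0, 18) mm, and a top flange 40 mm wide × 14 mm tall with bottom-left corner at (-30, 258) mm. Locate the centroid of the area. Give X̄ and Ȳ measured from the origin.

bottom flange: A = 90 × 18 = 1620.00, centroid at (55.00, 9.00).
web: A = 10 × 240 = 2400.00, centroid at (5.00, 138.00).
top flange: A = 40 × 14 = 560.00, centroid at (-10.00, 265.00).
ΣA = 4580.00 mm², ΣAX̄ = 95500.00 mm³, ΣAȲ = 494180.00 mm³.
X̄ = 95500.00/4580.00 = 20.85 mm; Ȳ = 494180.00/4580.00 = 107.90 mm.

X̄ = 20.85 mm, Ȳ = 107.90 mm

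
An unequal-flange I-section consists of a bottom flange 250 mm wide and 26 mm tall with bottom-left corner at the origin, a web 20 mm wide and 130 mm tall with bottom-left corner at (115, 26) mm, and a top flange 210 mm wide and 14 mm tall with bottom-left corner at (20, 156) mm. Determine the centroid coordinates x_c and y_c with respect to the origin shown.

bottom flange: A = 250 × 26 = 6500.00, centroid at (125.00, 13.00).
web: A = 20 × 130 = 2600.00, centroid at (125.00, 91.00).
top flange: A = 210 × 14 = 2940.00, centroid at (125.00, 163.00).
ΣA = 12040.00 mm²
ΣAx_c = (6500.00)(125.00) + (2600.00)(125.00) + (2940.00)(125.00) = 1505000.00 mm³
ΣAy_c = (6500.00)(13.00) + (2600.00)(91.00) + (2940.00)(163.00) = 800320.00 mm³
x_c = 1505000.00 / 12040.00 = 125.00 mm
y_c = 800320.00 / 12040.00 = 66.47 mm

x_c = 125.00 mm, y_c = 66.47 mm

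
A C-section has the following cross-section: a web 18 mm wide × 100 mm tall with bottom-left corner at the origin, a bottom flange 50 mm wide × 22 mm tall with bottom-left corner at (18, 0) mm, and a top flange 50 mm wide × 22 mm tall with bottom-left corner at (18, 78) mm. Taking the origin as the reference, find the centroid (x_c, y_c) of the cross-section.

web: A = 18 × 100 = 1800.00, centroid at (9.00, 50.00).
bottom flange: A = 50 × 22 = 1100.00, centroid at (43.00, 11.00).
top flange: A = 50 × 22 = 1100.00, centroid at (43.00, 89.00).
ΣA = 4000.00 mm², ΣAx_c = 110800.00 mm³, ΣAy_c = 200000.00 mm³.
x_c = 110800.00/4000.00 = 27.70 mm; y_c = 200000.00/4000.00 = 50.00 mm.

x_c = 27.70 mm, y_c = 50.00 mm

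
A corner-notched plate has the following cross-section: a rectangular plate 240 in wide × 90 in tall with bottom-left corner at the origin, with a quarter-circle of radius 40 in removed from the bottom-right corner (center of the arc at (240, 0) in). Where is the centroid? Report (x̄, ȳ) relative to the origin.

x̄ = 113.64 in, ȳ = 46.73 in

Part | A | x̄ᵢ | ȳᵢ | A·x̄ᵢ | A·ȳᵢ
plate | 21600.00 | 120.00 | 45.00 | 2592000.00 | 972000.00
removed quarter-circle | -1256.64 | 223.02 | 16.98 | -280259.56 | -21333.33
Σ | 20343.36 |  |  | 2311740.44 | 950666.67
x̄ = 2311740.44 / 20343.36 = 113.64 in
ȳ = 950666.67 / 20343.36 = 46.73 in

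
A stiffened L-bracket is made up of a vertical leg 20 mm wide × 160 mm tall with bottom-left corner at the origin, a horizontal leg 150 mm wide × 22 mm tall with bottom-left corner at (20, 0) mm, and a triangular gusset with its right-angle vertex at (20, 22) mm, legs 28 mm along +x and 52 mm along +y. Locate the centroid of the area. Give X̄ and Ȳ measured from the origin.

X̄ = 50.75 mm, Ȳ = 44.40 mm

vertical leg: A = 20 × 160 = 3200.00, centroid at (10.00, 80.00).
horizontal leg: A = 150 × 22 = 3300.00, centroid at (95.00, 11.00).
gusset: A = ½·28·52 = 728.00, centroid at (29.33, 39.33).
ΣA = 7228.00 mm², ΣAX̄ = 366854.67 mm³, ΣAȲ = 320934.67 mm³.
X̄ = 366854.67/7228.00 = 50.75 mm; Ȳ = 320934.67/7228.00 = 44.40 mm.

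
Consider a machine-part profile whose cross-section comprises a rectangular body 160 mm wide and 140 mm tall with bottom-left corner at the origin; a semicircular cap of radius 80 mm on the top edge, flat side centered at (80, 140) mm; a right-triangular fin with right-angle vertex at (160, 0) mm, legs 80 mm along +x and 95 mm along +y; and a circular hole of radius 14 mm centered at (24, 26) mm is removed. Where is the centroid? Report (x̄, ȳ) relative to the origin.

x̄ = 92.34 mm, ȳ = 96.00 mm

rectangular body: A = 160 × 140 = 22400.00, centroid at (80.00, 70.00).
semicircular top: A = ½π·80² = 10053.10, centroid at (80.00, 173.95).
triangular fin: A = ½·80·95 = 3800.00, centroid at (186.67, 31.67).
hole: A = −π·14² = -615.75, centroid at (24.00, 26.00).
ΣA = 35637.34 mm²
ΣAx̄ = (22400.00)(80.00) + (10053.10)(80.00) + (3800.00)(186.67) + (-615.75)(24.00) = 3290803.00 mm³
ΣAȳ = (22400.00)(70.00) + (10053.10)(173.95) + (3800.00)(31.67) + (-615.75)(26.00) = 3421090.62 mm³
x̄ = 3290803.00 / 35637.34 = 92.34 mm
ȳ = 3421090.62 / 35637.34 = 96.00 mm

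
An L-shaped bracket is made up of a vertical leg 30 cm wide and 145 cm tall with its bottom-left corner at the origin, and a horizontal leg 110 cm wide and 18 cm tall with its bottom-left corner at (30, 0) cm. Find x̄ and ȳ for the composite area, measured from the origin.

x̄ = 36.90 cm, ȳ = 52.64 cm

vertical leg: A = 30 × 145 = 4350.00, centroid at (15.00, 72.50).
horizontal leg: A = 110 × 18 = 1980.00, centroid at (85.00, 9.00).
ΣA = 6330.00 cm²
ΣAx̄ = (4350.00)(15.00) + (1980.00)(85.00) = 233550.00 cm³
ΣAȳ = (4350.00)(72.50) + (1980.00)(9.00) = 333195.00 cm³
x̄ = 233550.00 / 6330.00 = 36.90 cm
ȳ = 333195.00 / 6330.00 = 52.64 cm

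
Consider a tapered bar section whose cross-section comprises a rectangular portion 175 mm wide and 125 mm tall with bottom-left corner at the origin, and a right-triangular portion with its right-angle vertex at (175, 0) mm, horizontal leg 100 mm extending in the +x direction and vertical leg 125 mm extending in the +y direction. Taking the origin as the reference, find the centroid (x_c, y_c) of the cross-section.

rectangular portion: A = 175 × 125 = 21875.00, centroid at (87.50, 62.50).
triangular portion: A = ½·100·125 = 6250.00, centroid at (208.33, 41.67).
ΣA = 28125.00 mm²
ΣAx_c = (21875.00)(87.50) + (6250.00)(208.33) = 3216145.83 mm³
ΣAy_c = (21875.00)(62.50) + (6250.00)(41.67) = 1627604.17 mm³
x_c = 3216145.83 / 28125.00 = 114.35 mm
y_c = 1627604.17 / 28125.00 = 57.87 mm

x_c = 114.35 mm, y_c = 57.87 mm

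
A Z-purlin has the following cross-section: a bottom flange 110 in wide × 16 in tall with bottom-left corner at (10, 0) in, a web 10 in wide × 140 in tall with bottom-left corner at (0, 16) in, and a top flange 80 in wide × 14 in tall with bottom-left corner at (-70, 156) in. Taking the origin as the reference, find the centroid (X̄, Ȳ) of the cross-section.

bottom flange: A = 110 × 16 = 1760.00, centroid at (65.00, 8.00).
web: A = 10 × 140 = 1400.00, centroid at (5.00, 86.00).
top flange: A = 80 × 14 = 1120.00, centroid at (-30.00, 163.00).
ΣA = 4280.00 in²
ΣAX̄ = (1760.00)(65.00) + (1400.00)(5.00) + (1120.00)(-30.00) = 87800.00 in³
ΣAȲ = (1760.00)(8.00) + (1400.00)(86.00) + (1120.00)(163.00) = 317040.00 in³
X̄ = 87800.00 / 4280.00 = 20.51 in
Ȳ = 317040.00 / 4280.00 = 74.07 in

X̄ = 20.51 in, Ȳ = 74.07 in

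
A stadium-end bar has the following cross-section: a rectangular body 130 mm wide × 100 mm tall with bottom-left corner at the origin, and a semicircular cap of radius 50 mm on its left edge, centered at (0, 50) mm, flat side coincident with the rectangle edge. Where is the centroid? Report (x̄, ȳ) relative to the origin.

x̄ = 45.00 mm, ȳ = 50.00 mm

rectangular body: A = 130 × 100 = 13000.00, centroid at (65.00, 50.00).
semicircular end: A = ½π·50² = 3926.99, centroid at (-21.22, 50.00).
ΣA = 16926.99 mm², ΣAx̄ = 761666.67 mm³, ΣAȳ = 846349.54 mm³.
x̄ = 761666.67/16926.99 = 45.00 mm; ȳ = 846349.54/16926.99 = 50.00 mm.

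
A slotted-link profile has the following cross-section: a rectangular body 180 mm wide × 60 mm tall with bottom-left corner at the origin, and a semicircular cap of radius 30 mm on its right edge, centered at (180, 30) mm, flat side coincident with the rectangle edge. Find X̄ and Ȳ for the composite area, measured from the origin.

Part | A | x̄ᵢ | ȳᵢ | A·x̄ᵢ | A·ȳᵢ
rectangular body | 10800.00 | 90.00 | 30.00 | 972000.00 | 324000.00
semicircular end | 1413.72 | 192.73 | 30.00 | 272469.00 | 42411.50
Σ | 12213.72 |  |  | 1244469.00 | 366411.50
X̄ = 1244469.00 / 12213.72 = 101.89 mm
Ȳ = 366411.50 / 12213.72 = 30.00 mm

X̄ = 101.89 mm, Ȳ = 30.00 mm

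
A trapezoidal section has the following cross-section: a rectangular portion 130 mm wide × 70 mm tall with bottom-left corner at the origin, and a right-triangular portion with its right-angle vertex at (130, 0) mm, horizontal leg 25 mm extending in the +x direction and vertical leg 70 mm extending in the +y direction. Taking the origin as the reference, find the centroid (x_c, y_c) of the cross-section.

rectangular portion: A = 130 × 70 = 9100.00, centroid at (65.00, 35.00).
triangular portion: A = ½·25·70 = 875.00, centroid at (138.33, 23.33).
ΣA = 9975.00 mm²
ΣAx_c = (9100.00)(65.00) + (875.00)(138.33) = 712541.67 mm³
ΣAy_c = (9100.00)(35.00) + (875.00)(23.33) = 338916.67 mm³
x_c = 712541.67 / 9975.00 = 71.43 mm
y_c = 338916.67 / 9975.00 = 33.98 mm

x_c = 71.43 mm, y_c = 33.98 mm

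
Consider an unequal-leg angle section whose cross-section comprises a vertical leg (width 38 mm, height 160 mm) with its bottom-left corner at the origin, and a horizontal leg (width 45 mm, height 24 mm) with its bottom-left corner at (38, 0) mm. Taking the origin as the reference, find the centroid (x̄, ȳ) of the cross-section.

vertical leg: A = 38 × 160 = 6080.00, centroid at (19.00, 80.00).
horizontal leg: A = 45 × 24 = 1080.00, centroid at (60.50, 12.00).
ΣA = 7160.00 mm², ΣAx̄ = 180860.00 mm³, ΣAȳ = 499360.00 mm³.
x̄ = 180860.00/7160.00 = 25.26 mm; ȳ = 499360.00/7160.00 = 69.74 mm.

x̄ = 25.26 mm, ȳ = 69.74 mm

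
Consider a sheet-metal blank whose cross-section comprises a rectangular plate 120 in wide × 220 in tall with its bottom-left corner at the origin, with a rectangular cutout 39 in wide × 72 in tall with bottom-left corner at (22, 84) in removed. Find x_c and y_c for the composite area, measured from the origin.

plate: A = 120 × 220 = 26400.00, centroid at (60.00, 110.00).
hole: A = −(39 × 72) = -2808.00, centroid at (41.50, 120.00).
ΣA = 23592.00 in²
ΣAx_c = (26400.00)(60.00) + (-2808.00)(41.50) = 1467468.00 in³
ΣAy_c = (26400.00)(110.00) + (-2808.00)(120.00) = 2567040.00 in³
x_c = 1467468.00 / 23592.00 = 62.20 in
y_c = 2567040.00 / 23592.00 = 108.81 in

x_c = 62.20 in, y_c = 108.81 in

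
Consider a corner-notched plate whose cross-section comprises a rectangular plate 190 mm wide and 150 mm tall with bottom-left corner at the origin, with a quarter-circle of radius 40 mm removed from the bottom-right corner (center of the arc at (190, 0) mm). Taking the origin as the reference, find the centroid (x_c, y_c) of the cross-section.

plate: A = 190 × 150 = 28500.00, centroid at (95.00, 75.00).
removed quarter-circle: A = −¼π·40² = -1256.64, centroid at (173.02, 16.98).
ΣA = 27243.36 mm², ΣAx_c = 2490072.29 mm³, ΣAy_c = 2116166.67 mm³.
x_c = 2490072.29/27243.36 = 91.40 mm; y_c = 2116166.67/27243.36 = 77.68 mm.

x_c = 91.40 mm, y_c = 77.68 mm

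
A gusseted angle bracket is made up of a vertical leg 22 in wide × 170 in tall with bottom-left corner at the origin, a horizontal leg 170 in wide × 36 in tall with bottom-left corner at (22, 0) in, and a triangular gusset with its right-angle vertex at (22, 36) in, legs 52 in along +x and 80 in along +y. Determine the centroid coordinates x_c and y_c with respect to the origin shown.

x_c = 65.14 in, y_c = 46.77 in

vertical leg: A = 22 × 170 = 3740.00, centroid at (11.00, 85.00).
horizontal leg: A = 170 × 36 = 6120.00, centroid at (107.00, 18.00).
gusset: A = ½·52·80 = 2080.00, centroid at (39.33, 62.67).
ΣA = 11940.00 in², ΣAx_c = 777793.33 in³, ΣAy_c = 558406.67 in³.
x_c = 777793.33/11940.00 = 65.14 in; y_c = 558406.67/11940.00 = 46.77 in.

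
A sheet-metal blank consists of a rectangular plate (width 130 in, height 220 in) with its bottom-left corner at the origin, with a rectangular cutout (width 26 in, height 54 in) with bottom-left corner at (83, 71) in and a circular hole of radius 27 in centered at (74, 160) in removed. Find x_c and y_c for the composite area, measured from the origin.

x_c = 62.42 in, y_c = 106.08 in

plate: A = 130 × 220 = 28600.00, centroid at (65.00, 110.00).
hole 1: A = −(26 × 54) = -1404.00, centroid at (96.00, 98.00).
hole 2: A = −π·27² = -2290.22, centroid at (74.00, 160.00).
ΣA = 24905.78 in², ΣAx_c = 1554739.64 in³, ΣAy_c = 2641972.63 in³.
x_c = 1554739.64/24905.78 = 62.42 in; y_c = 2641972.63/24905.78 = 106.08 in.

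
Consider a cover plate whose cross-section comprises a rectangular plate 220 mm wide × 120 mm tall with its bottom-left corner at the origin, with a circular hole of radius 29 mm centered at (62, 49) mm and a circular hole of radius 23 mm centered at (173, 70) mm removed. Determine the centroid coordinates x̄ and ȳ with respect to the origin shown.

plate: A = 220 × 120 = 26400.00, centroid at (110.00, 60.00).
hole 1: A = −π·29² = -2642.08, centroid at (62.00, 49.00).
hole 2: A = −π·23² = -1661.90, centroid at (173.00, 70.00).
ΣA = 22096.02 mm², ΣAx̄ = 2452681.94 mm³, ΣAȳ = 1338204.93 mm³.
x̄ = 2452681.94/22096.02 = 111.00 mm; ȳ = 1338204.93/22096.02 = 60.56 mm.

x̄ = 111.00 mm, ȳ = 60.56 mm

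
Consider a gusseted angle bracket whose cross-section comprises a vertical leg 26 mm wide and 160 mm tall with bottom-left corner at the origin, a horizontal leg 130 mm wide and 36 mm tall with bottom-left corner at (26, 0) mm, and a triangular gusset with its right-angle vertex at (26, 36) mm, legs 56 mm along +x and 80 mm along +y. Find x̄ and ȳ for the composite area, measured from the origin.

x̄ = 52.35 mm, ȳ = 50.31 mm

vertical leg: A = 26 × 160 = 4160.00, centroid at (13.00, 80.00).
horizontal leg: A = 130 × 36 = 4680.00, centroid at (91.00, 18.00).
gusset: A = ½·56·80 = 2240.00, centroid at (44.67, 62.67).
ΣA = 11080.00 mm², ΣAx̄ = 580013.33 mm³, ΣAȳ = 557413.33 mm³.
x̄ = 580013.33/11080.00 = 52.35 mm; ȳ = 557413.33/11080.00 = 50.31 mm.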